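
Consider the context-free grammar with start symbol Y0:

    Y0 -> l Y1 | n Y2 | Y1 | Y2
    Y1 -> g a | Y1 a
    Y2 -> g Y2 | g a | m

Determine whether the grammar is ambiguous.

Witness: g a

Derivation 1: Y0 ⇒ Y1 ⇒ g a
Derivation 2: Y0 ⇒ Y2 ⇒ g a

Two distinct leftmost derivations for the same string.

Ambiguous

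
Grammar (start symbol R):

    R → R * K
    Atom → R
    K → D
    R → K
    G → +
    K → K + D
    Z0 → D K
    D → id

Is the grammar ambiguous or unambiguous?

(Atom, Z0, G are unreachable from R, so their rules don't affect L(R).) R → R * K | K  ;  K → K + D | D  — a left-associative chain with D at the bottom. Each string factors uniquely by precedence.

Unambiguous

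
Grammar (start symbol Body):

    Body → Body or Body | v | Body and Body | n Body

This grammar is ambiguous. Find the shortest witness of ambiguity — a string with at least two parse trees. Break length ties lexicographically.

n v and v

length 1: no string has ≥2 trees
length 2: no string has ≥2 trees
length 3: no string has ≥2 trees
length 4: n v and v has 2 parse trees

Two derivations of n v and v:
  Body ⇒ Body and Body ⇒ n Body and Body ⇒ n v and Body ⇒ n v and v
  Body ⇒ n Body ⇒ n Body and Body ⇒ n v and Body ⇒ n v and v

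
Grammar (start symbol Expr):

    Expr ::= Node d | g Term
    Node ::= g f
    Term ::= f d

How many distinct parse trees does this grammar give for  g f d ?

Parse trees for g f d:
  [Expr [Node g f] d]
  [Expr g [Term f d]]

2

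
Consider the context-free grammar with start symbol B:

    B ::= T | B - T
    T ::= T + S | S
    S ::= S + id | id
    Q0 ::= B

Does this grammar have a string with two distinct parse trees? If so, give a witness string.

Witness: id + id

Derivation 1: B ⇒ T ⇒ T + S ⇒ S + S ⇒ id + S ⇒ id + id
Derivation 2: B ⇒ T ⇒ S ⇒ S + id ⇒ id + id

Two distinct leftmost derivations for the same string.

Ambiguous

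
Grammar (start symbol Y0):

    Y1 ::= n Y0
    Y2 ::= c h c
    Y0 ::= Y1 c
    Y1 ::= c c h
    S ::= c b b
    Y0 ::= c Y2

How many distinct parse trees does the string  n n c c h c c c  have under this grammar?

2

Parse trees for n n c c h c c c:
  [Y0 [Y1 n [Y0 [Y1 n [Y0 [Y1 c c h] c]] c]] c]
  [Y0 [Y1 n [Y0 [Y1 n [Y0 c [Y2 c h c]]] c]] c]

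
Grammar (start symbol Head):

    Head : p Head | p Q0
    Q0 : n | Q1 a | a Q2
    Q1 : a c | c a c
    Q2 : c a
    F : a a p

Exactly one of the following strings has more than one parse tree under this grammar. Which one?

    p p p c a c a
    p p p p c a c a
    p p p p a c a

p p p c a c a: 1 tree
p p p p c a c a: 1 tree
p p p p a c a: 2 trees

p p p p a c a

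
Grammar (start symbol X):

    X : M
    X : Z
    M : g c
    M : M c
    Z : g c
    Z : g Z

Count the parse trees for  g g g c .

Parse trees for g g g c:
  [X [Z g [Z g [Z g c]]]]

1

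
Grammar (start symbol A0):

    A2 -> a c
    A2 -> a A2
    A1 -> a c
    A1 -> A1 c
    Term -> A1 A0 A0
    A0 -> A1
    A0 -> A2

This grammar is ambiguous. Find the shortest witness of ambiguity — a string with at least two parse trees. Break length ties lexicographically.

a c

length 2: a c has 2 parse trees

Two derivations of a c:
  A0 ⇒ A1 ⇒ a c
  A0 ⇒ A2 ⇒ a c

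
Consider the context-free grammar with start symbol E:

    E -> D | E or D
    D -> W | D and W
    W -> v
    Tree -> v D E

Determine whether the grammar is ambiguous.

Only E, D, W are reachable from E; ignoring the rest: E → E or D | D  ;  D → D and W | W  — a left-associative chain with W at the bottom. Each string factors uniquely by precedence.

Unambiguous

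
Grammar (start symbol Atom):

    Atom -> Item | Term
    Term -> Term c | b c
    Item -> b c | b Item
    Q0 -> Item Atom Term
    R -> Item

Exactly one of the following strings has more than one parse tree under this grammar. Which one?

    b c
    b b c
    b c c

b c: 2 trees
b b c: 1 tree
b c c: 1 tree

b c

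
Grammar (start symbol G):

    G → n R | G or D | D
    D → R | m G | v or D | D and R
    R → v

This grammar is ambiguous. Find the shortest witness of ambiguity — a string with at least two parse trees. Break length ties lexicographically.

length 1: no string has ≥2 trees
length 2: no string has ≥2 trees
length 3: v or v has 2 parse trees

Two derivations of v or v:
  G ⇒ G or D ⇒ D or D ⇒ R or D ⇒ v or D ⇒ v or R ⇒ v or v
  G ⇒ D ⇒ v or D ⇒ v or R ⇒ v or v

v or v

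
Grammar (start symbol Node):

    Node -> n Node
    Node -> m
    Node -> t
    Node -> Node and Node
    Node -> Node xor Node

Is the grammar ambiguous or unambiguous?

Witness: n m and m

Derivation 1: Node ⇒ n Node ⇒ n Node and Node ⇒ n m and Node ⇒ n m and m
Derivation 2: Node ⇒ Node and Node ⇒ n Node and Node ⇒ n m and Node ⇒ n m and m

Two distinct leftmost derivations for the same string.

Ambiguous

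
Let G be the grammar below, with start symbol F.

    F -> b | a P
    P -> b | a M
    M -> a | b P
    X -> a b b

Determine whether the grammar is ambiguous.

Unambiguous

Only F, P, M are reachable from F; ignoring the rest: Restricted to the reachable nonterminals, every rule has the form A → t or A → t B, and no two rules for the same A share a first terminal. The grammar encodes a DFA — one run per string.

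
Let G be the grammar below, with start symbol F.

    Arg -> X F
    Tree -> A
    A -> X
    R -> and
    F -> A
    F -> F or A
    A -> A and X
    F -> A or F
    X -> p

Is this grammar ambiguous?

Witness: p or p

Derivation 1: F ⇒ F or A ⇒ A or A ⇒ X or A ⇒ p or A ⇒ p or X ⇒ p or p
Derivation 2: F ⇒ A or F ⇒ X or F ⇒ p or F ⇒ p or A ⇒ p or X ⇒ p or p

Two distinct leftmost derivations for the same string.

Ambiguous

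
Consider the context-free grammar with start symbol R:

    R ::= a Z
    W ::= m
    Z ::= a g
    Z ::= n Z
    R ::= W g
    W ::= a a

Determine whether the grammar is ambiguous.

Ambiguous

Witness: a a g

Derivation 1: R ⇒ a Z ⇒ a a g
Derivation 2: R ⇒ W g ⇒ a a g

Two distinct leftmost derivations for the same string.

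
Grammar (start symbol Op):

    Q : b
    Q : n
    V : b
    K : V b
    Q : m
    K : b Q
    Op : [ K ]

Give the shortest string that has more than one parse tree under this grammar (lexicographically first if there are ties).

length 4: [ b b ] has 2 parse trees

Two derivations of [ b b ]:
  Op ⇒ [ K ] ⇒ [ V b ] ⇒ [ b b ]
  Op ⇒ [ K ] ⇒ [ b Q ] ⇒ [ b b ]

[ b b ]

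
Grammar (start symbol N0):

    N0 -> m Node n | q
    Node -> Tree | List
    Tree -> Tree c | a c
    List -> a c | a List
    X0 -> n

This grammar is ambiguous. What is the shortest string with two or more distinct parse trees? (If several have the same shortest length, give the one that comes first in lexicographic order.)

m a c n

length 1: no string has ≥2 trees
length 4: m a c n has 2 parse trees

Two derivations of m a c n:
  N0 ⇒ m Node n ⇒ m Tree n ⇒ m a c n
  N0 ⇒ m Node n ⇒ m List n ⇒ m a c n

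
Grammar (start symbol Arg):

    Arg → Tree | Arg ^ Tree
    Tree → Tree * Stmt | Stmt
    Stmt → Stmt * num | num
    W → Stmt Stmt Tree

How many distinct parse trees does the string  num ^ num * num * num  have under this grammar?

4

Parse trees for num ^ num * num * num:
  [Arg [Arg [Tree [Stmt num]]] ^ [Tree [Tree [Stmt num]] * [Stmt [Stmt num] * num]]]
  [Arg [Arg [Tree [Stmt num]]] ^ [Tree [Tree [Tree [Stmt num]] * [Stmt num]] * [Stmt num]]]
  [Arg [Arg [Tree [Stmt num]]] ^ [Tree [Tree [Stmt [Stmt num] * num]] * [Stmt num]]]
  [Arg [Arg [Tree [Stmt num]]] ^ [Tree [Stmt [Stmt [Stmt num] * num] * num]]]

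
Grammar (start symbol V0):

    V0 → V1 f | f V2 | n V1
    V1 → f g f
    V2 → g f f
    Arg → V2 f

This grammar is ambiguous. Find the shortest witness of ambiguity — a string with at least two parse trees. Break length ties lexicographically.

f g f f

length 4: f g f f has 2 parse trees

Two derivations of f g f f:
  V0 ⇒ V1 f ⇒ f g f f
  V0 ⇒ f V2 ⇒ f g f f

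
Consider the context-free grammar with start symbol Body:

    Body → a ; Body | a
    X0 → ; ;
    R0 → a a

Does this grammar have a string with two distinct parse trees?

Only Body is reachable from Body; ignoring the rest: The reachable grammar is A → atom sep A | atom. Each atom is followed by either the separator (recurse) or end-of-string (stop) — no choice point.

Unambiguous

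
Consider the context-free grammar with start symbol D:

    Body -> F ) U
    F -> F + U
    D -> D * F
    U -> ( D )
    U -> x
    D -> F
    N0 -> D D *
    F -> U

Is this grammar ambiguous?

(N0, Body are unreachable from D, so their rules don't affect L(D).) The grammar is stratified — D handles '*' (left-recursive), F handles '+', U atoms. Each operator has a fixed associativity and precedence level, so every string has one parse.

Unambiguous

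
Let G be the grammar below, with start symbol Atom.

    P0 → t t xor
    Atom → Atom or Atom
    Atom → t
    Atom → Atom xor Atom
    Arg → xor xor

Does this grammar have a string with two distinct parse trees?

Ambiguous

Witness: t or t or t

Derivation 1: Atom ⇒ Atom or Atom ⇒ Atom or Atom or Atom ⇒ t or Atom or Atom ⇒ t or t or Atom ⇒ t or t or t
Derivation 2: Atom ⇒ Atom or Atom ⇒ t or Atom ⇒ t or Atom or Atom ⇒ t or t or Atom ⇒ t or t or t

Two distinct leftmost derivations for the same string.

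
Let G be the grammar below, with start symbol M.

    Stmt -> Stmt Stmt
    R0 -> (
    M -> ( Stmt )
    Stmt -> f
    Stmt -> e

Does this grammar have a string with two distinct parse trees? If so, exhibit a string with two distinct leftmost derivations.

Ambiguous

Witness: ( e e e )

Derivation 1: M ⇒ ( Stmt ) ⇒ ( Stmt Stmt ) ⇒ ( Stmt Stmt Stmt ) ⇒ ( e Stmt Stmt ) ⇒ ( e e Stmt ) ⇒ ( e e e )
Derivation 2: M ⇒ ( Stmt ) ⇒ ( Stmt Stmt ) ⇒ ( e Stmt ) ⇒ ( e Stmt Stmt ) ⇒ ( e e Stmt ) ⇒ ( e e e )

Two distinct leftmost derivations for the same string.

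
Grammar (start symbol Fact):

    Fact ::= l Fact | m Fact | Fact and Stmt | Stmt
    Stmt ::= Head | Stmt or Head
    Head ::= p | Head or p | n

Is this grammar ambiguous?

Ambiguous

Witness: n or p

Derivation 1: Fact ⇒ Stmt ⇒ Head ⇒ Head or p ⇒ n or p
Derivation 2: Fact ⇒ Stmt ⇒ Stmt or Head ⇒ Head or Head ⇒ n or Head ⇒ n or p

Two distinct leftmost derivations for the same string.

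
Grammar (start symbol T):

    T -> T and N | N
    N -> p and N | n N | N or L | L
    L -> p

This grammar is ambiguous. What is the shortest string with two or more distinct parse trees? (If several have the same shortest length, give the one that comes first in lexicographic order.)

p and p

length 1: no string has ≥2 trees
length 2: no string has ≥2 trees
length 3: p and p has 2 parse trees

Two derivations of p and p:
  T ⇒ T and N ⇒ N and N ⇒ L and N ⇒ p and N ⇒ p and L ⇒ p and p
  T ⇒ N ⇒ p and N ⇒ p and L ⇒ p and p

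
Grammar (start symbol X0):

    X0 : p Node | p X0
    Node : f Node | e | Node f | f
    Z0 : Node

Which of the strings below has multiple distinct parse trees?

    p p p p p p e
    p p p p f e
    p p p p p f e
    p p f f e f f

p p p p p p e: 1 tree
p p p p f e: 1 tree
p p p p p f e: 1 tree
p p f f e f f: 6 trees

p p f f e f f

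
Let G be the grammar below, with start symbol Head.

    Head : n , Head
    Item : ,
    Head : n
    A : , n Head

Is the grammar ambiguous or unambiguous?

Unambiguous

(Item, A are unreachable from Head, so their rules don't affect L(Head).) Right-recursive list with a separator: after each atom, whether the separator follows determines the rule. One parse per string.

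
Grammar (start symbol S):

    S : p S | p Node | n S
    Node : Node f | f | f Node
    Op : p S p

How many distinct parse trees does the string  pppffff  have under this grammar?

Parse trees for pppffff:
  [S p [S p [S p [Node [Node [Node [Node f] f] f] f]]]]
  [S p [S p [S p [Node [Node [Node f [Node f]] f] f]]]]
  [S p [S p [S p [Node [Node f [Node [Node f] f]] f]]]]
  [S p [S p [S p [Node [Node f [Node f [Node f]]] f]]]]
  [S p [S p [S p [Node f [Node [Node [Node f] f] f]]]]]
  [S p [S p [S p [Node f [Node [Node f [Node f]] f]]]]]
  [S p [S p [S p [Node f [Node f [Node [Node f] f]]]]]]
  [S p [S p [S p [Node f [Node f [Node f [Node f]]]]]]]

8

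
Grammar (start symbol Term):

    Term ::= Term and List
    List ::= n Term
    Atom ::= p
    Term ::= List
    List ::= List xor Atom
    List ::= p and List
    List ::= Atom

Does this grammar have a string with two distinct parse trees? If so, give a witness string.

Ambiguous

Witness: p and p

Derivation 1: Term ⇒ Term and List ⇒ List and List ⇒ Atom and List ⇒ p and List ⇒ p and Atom ⇒ p and p
Derivation 2: Term ⇒ List ⇒ p and List ⇒ p and Atom ⇒ p and p

Two distinct leftmost derivations for the same string.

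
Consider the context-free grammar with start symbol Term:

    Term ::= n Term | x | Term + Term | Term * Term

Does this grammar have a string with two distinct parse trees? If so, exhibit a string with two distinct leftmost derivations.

Witness: n x * x

Derivation 1: Term ⇒ n Term ⇒ n Term * Term ⇒ n x * Term ⇒ n x * x
Derivation 2: Term ⇒ Term * Term ⇒ n Term * Term ⇒ n x * Term ⇒ n x * x

Two distinct leftmost derivations for the same string.

Ambiguous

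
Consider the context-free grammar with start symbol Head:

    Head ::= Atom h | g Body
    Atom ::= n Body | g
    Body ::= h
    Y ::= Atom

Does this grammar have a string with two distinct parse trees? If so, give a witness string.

Witness: g h

Derivation 1: Head ⇒ Atom h ⇒ g h
Derivation 2: Head ⇒ g Body ⇒ g h

Two distinct leftmost derivations for the same string.

Ambiguous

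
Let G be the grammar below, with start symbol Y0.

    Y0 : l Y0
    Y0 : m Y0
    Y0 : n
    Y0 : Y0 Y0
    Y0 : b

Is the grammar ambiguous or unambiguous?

Ambiguous

Witness: b b b

Derivation 1: Y0 ⇒ Y0 Y0 ⇒ Y0 Y0 Y0 ⇒ b Y0 Y0 ⇒ b b Y0 ⇒ b b b
Derivation 2: Y0 ⇒ Y0 Y0 ⇒ b Y0 ⇒ b Y0 Y0 ⇒ b b Y0 ⇒ b b b

Two distinct leftmost derivations for the same string.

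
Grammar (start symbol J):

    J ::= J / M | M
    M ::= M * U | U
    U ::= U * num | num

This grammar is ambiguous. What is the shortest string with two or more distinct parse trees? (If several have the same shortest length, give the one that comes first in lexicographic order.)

length 1: no string has ≥2 trees
length 3: num * num has 2 parse trees

Two derivations of num * num:
  J ⇒ M ⇒ M * U ⇒ U * U ⇒ num * U ⇒ num * num
  J ⇒ M ⇒ U ⇒ U * num ⇒ num * num

num * num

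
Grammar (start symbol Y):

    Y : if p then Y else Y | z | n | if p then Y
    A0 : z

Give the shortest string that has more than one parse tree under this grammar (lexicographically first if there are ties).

length 1: no string has ≥2 trees
length 4: no string has ≥2 trees
length 6: no string has ≥2 trees
length 7: no string has ≥2 trees
length 9: if p then if p then n else n has 2 parse trees

Two derivations of if p then if p then n else n:
  Y ⇒ if p then Y else Y ⇒ if p then if p then Y else Y ⇒ if p then if p then n else Y ⇒ if p then if p then n else n
  Y ⇒ if p then Y ⇒ if p then if p then Y else Y ⇒ if p then if p then n else Y ⇒ if p then if p then n else n

if p then if p then n else n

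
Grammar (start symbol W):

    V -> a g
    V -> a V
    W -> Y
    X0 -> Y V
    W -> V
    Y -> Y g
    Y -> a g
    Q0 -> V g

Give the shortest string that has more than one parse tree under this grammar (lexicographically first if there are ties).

a g

length 2: a g has 2 parse trees

Two derivations of a g:
  W ⇒ Y ⇒ a g
  W ⇒ V ⇒ a g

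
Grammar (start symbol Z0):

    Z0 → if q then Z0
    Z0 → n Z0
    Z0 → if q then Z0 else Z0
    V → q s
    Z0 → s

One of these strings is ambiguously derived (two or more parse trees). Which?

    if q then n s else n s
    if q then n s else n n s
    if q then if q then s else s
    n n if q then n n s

if q then if q then s else s

if q then n s else n s: 1 tree
if q then n s else n n s: 1 tree
if q then if q then s else s: 2 trees
n n if q then n n s: 1 tree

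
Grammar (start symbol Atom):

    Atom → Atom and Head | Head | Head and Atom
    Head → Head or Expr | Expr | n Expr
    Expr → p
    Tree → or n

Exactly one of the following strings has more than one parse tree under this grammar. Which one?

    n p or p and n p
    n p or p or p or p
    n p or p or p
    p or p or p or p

n p or p and n p: 2 trees
n p or p or p or p: 1 tree
n p or p or p: 1 tree
p or p or p or p: 1 tree

n p or p and n p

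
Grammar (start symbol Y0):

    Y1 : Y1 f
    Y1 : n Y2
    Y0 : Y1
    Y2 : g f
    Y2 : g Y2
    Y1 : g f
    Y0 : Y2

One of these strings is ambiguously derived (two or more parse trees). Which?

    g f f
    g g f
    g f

g f

g f f: 1 tree
g g f: 1 tree
g f: 2 trees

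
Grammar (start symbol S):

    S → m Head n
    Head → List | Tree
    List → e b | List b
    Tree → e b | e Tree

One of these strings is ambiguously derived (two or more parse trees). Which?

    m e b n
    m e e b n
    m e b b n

m e b n

m e b n: 2 trees
m e e b n: 1 tree
m e b b n: 1 tree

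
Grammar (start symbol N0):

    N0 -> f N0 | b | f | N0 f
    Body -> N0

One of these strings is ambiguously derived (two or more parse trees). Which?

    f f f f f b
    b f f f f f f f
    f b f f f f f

f b f f f f f

f f f f f b: 1 tree
b f f f f f f f: 1 tree
f b f f f f f: 6 trees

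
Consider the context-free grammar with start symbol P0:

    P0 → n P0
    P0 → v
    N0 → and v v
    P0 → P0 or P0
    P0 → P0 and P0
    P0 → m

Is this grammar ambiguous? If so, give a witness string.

Witness: n m and m

Derivation 1: P0 ⇒ n P0 ⇒ n P0 and P0 ⇒ n m and P0 ⇒ n m and m
Derivation 2: P0 ⇒ P0 and P0 ⇒ n P0 and P0 ⇒ n m and P0 ⇒ n m and m

Two distinct leftmost derivations for the same string.

Ambiguous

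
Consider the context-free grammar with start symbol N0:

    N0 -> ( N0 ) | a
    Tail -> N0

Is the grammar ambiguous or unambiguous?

Unambiguous

Only N0 is reachable from N0; ignoring the rest: L(N0) is { openⁿ atom closeⁿ : n ≥ 0 }. The bracket depth fixes n, and the derivation is forced at every step.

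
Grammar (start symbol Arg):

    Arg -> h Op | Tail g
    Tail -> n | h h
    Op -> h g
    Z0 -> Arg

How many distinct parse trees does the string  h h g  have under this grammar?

Parse trees for h h g:
  [Arg h [Op h g]]
  [Arg [Tail h h] g]

2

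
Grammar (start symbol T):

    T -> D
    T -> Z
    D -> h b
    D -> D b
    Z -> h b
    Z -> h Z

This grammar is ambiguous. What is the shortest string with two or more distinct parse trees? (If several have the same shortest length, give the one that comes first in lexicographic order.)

h b

length 2: h b has 2 parse trees

Two derivations of h b:
  T ⇒ D ⇒ h b
  T ⇒ Z ⇒ h b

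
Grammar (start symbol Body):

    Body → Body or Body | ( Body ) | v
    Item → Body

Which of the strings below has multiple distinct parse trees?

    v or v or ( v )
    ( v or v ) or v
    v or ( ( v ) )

v or v or ( v ): 2 trees
( v or v ) or v: 1 tree
v or ( ( v ) ): 1 tree

v or v or ( v )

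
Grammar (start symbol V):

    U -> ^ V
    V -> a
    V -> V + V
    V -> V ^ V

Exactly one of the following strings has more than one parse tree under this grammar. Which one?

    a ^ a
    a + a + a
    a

a + a + a

a ^ a: 1 tree
a + a + a: 2 trees
a: 1 tree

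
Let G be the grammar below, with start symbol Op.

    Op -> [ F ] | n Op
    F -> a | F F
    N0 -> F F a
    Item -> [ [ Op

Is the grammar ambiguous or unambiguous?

Witness: [ a a a ]

Derivation 1: Op ⇒ [ F ] ⇒ [ F F ] ⇒ [ a F ] ⇒ [ a F F ] ⇒ [ a a F ] ⇒ [ a a a ]
Derivation 2: Op ⇒ [ F ] ⇒ [ F F ] ⇒ [ F F F ] ⇒ [ a F F ] ⇒ [ a a F ] ⇒ [ a a a ]

Two distinct leftmost derivations for the same string.

Ambiguous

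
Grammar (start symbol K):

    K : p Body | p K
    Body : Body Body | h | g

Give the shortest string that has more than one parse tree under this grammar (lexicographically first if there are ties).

p g g g

length 2: no string has ≥2 trees
length 3: no string has ≥2 trees
length 4: p g g g has 2 parse trees

Two derivations of p g g g:
  K ⇒ p Body ⇒ p Body Body ⇒ p Body Body Body ⇒ p g Body Body ⇒ p g g Body ⇒ p g g g
  K ⇒ p Body ⇒ p Body Body ⇒ p g Body ⇒ p g Body Body ⇒ p g g Body ⇒ p g g g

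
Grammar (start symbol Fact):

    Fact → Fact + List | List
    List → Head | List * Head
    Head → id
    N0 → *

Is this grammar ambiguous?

(N0 is unreachable from Fact, so its rules don't affect L(Fact).) Fact → Fact + List | List  ;  List → List * Head | Head  — a left-associative chain with Head at the bottom. Each string factors uniquely by precedence.

Unambiguous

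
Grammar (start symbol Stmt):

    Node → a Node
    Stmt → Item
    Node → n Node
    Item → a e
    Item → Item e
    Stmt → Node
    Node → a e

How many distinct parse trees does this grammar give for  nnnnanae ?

1

Parse trees for nnnnanae:
  [Stmt [Node n [Node n [Node n [Node n [Node a [Node n [Node a e]]]]]]]]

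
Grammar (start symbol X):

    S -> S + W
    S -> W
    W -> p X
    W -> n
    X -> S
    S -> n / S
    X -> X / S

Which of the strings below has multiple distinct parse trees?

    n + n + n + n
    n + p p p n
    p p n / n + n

n + n + n + n: 1 tree
n + p p p n: 1 tree
p p n / n + n: 10 trees

p p n / n + n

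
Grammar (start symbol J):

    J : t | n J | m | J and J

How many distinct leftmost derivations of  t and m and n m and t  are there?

7

Parse trees for t and m and n m and t:
  [J [J t] and [J [J m] and [J n [J [J m] and [J t]]]]]
  [J [J t] and [J [J m] and [J [J n [J m]] and [J t]]]]
  [J [J t] and [J [J [J m] and [J n [J m]]] and [J t]]]
  [J [J [J t] and [J m]] and [J n [J [J m] and [J t]]]]
  [J [J [J t] and [J m]] and [J [J n [J m]] and [J t]]]
  [J [J [J t] and [J [J m] and [J n [J m]]]] and [J t]]
  [J [J [J [J t] and [J m]] and [J n [J m]]] and [J t]]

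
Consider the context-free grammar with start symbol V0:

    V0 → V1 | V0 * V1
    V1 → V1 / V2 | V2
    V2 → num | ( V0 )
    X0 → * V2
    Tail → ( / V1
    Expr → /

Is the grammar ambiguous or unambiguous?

Only V0, V1, V2 are reachable from V0; ignoring the rest: The grammar is stratified — V0 handles '*' (left-recursive), V1 handles '/', V2 atoms. Each operator has a fixed associativity and precedence level, so every string has one parse.

Unambiguous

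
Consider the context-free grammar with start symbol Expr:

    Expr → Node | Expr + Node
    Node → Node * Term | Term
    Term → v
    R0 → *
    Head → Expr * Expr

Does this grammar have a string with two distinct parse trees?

Only Expr, Node, Term are reachable from Expr; ignoring the rest: Expr → Expr + Node | Node  ;  Node → Node * Term | Term  — a left-associative chain with Term at the bottom. Each string factors uniquely by precedence.

Unambiguous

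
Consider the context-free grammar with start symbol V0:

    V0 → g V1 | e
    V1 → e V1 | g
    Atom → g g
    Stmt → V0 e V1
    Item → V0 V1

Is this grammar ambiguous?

Only V0, V1 are reachable from V0; ignoring the rest: Each reachable nonterminal has at most one production per leading terminal, and all productions are right-linear; the derivation is determined token-by-token.

Unambiguous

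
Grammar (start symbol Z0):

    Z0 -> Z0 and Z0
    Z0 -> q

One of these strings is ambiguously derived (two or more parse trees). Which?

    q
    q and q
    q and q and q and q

q and q and q and q

q: 1 tree
q and q: 1 tree
q and q and q and q: 5 trees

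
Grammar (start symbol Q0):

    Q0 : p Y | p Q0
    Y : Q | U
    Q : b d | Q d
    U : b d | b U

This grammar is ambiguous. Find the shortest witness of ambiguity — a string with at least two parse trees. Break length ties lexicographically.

p b d

length 3: p b d has 2 parse trees

Two derivations of p b d:
  Q0 ⇒ p Y ⇒ p Q ⇒ p b d
  Q0 ⇒ p Y ⇒ p U ⇒ p b d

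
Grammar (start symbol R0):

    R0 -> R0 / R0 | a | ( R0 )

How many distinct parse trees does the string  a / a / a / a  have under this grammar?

5

Parse trees for a / a / a / a:
  [R0 [R0 a] / [R0 [R0 a] / [R0 [R0 a] / [R0 a]]]]
  [R0 [R0 a] / [R0 [R0 [R0 a] / [R0 a]] / [R0 a]]]
  [R0 [R0 [R0 a] / [R0 a]] / [R0 [R0 a] / [R0 a]]]
  [R0 [R0 [R0 a] / [R0 [R0 a] / [R0 a]]] / [R0 a]]
  [R0 [R0 [R0 [R0 a] / [R0 a]] / [R0 a]] / [R0 a]]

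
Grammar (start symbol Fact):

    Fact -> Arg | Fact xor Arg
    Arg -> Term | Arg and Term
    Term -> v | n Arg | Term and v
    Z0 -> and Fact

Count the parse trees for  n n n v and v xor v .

8

Parse trees for n n n v and v xor v:
  [Fact [Fact [Arg [Term n [Arg [Term n [Arg [Term n [Arg [Term [Term v] and v]]]]]]]]] xor [Arg [Term v]]]
  [Fact [Fact [Arg [Term n [Arg [Term n [Arg [Term n [Arg [Arg [Term v]] and [Term v]]]]]]]]] xor [Arg [Term v]]]
  [Fact [Fact [Arg [Term n [Arg [Term n [Arg [Term [Term n [Arg [Term v]]] and v]]]]]]] xor [Arg [Term v]]]
  [Fact [Fact [Arg [Term n [Arg [Term n [Arg [Arg [Term n [Arg [Term v]]]] and [Term v]]]]]]] xor [Arg [Term v]]]
  [Fact [Fact [Arg [Term n [Arg [Term [Term n [Arg [Term n [Arg [Term v]]]]] and v]]]]] xor [Arg [Term v]]]
  [Fact [Fact [Arg [Term n [Arg [Arg [Term n [Arg [Term n [Arg [Term v]]]]]] and [Term v]]]]] xor [Arg [Term v]]]
  [Fact [Fact [Arg [Term [Term n [Arg [Term n [Arg [Term n [Arg [Term v]]]]]]] and v]]] xor [Arg [Term v]]]
  [Fact [Fact [Arg [Arg [Term n [Arg [Term n [Arg [Term n [Arg [Term v]]]]]]]] and [Term v]]] xor [Arg [Term v]]]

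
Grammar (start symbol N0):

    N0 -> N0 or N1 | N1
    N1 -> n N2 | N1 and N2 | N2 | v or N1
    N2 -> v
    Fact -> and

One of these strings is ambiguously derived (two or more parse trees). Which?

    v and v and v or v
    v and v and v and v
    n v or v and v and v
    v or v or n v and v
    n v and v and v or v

v or v or n v and v

v and v and v or v: 1 tree
v and v and v and v: 1 tree
n v or v and v and v: 1 tree
v or v or n v and v: 7 trees
n v and v and v or v: 1 tree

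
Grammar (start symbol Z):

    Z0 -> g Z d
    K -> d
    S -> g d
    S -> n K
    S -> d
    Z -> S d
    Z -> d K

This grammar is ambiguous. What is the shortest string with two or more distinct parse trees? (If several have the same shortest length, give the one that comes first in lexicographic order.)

length 2: d d has 2 parse trees

Two derivations of d d:
  Z ⇒ S d ⇒ d d
  Z ⇒ d K ⇒ d d

d d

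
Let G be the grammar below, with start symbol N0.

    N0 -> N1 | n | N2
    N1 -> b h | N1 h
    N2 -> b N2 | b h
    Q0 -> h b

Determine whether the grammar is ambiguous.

Ambiguous

Witness: b h

Derivation 1: N0 ⇒ N1 ⇒ b h
Derivation 2: N0 ⇒ N2 ⇒ b h

Two distinct leftmost derivations for the same string.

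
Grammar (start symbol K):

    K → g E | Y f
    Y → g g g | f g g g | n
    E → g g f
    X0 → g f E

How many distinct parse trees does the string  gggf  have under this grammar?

Parse trees for gggf:
  [K g [E g g f]]
  [K [Y g g g] f]

2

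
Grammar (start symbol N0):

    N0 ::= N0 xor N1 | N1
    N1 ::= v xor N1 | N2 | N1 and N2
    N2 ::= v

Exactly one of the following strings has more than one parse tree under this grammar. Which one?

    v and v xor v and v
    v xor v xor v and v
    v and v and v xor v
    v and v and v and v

v xor v xor v and v

v and v xor v and v: 1 tree
v xor v xor v and v: 7 trees
v and v and v xor v: 1 tree
v and v and v and v: 1 tree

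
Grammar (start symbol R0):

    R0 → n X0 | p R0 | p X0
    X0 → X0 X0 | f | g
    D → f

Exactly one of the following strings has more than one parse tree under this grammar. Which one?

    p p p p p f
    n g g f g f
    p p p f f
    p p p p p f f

n g g f g f

p p p p p f: 1 tree
n g g f g f: 14 trees
p p p f f: 1 tree
p p p p p f f: 1 tree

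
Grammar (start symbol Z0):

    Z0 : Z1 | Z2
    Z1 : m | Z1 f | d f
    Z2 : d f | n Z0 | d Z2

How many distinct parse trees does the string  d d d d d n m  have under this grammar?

1

Parse trees for d d d d d n m:
  [Z0 [Z2 d [Z2 d [Z2 d [Z2 d [Z2 d [Z2 n [Z0 [Z1 m]]]]]]]]]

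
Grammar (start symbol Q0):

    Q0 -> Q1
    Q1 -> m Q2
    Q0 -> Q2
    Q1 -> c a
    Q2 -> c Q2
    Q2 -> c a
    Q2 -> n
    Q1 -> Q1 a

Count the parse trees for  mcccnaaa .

Parse trees for mcccnaaa:
  [Q0 [Q1 [Q1 [Q1 [Q1 m [Q2 c [Q2 c [Q2 c [Q2 n]]]]] a] a] a]]

1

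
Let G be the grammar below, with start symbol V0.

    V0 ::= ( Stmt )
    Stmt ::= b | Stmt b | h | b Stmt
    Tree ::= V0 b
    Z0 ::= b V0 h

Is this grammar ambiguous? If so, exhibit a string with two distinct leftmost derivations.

Witness: ( b b )

Derivation 1: V0 ⇒ ( Stmt ) ⇒ ( Stmt b ) ⇒ ( b b )
Derivation 2: V0 ⇒ ( Stmt ) ⇒ ( b Stmt ) ⇒ ( b b )

Two distinct leftmost derivations for the same string.

Ambiguous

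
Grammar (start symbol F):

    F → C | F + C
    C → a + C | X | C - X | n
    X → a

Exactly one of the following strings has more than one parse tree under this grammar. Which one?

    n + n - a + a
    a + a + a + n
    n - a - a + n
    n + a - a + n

n + n - a + a: 1 tree
a + a + a + n: 8 trees
n - a - a + n: 1 tree
n + a - a + n: 1 tree

a + a + a + n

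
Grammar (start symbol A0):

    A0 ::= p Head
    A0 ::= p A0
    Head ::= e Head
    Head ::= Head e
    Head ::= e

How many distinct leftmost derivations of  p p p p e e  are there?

Parse trees for p p p p e e:
  [A0 p [A0 p [A0 p [A0 p [Head e [Head e]]]]]]
  [A0 p [A0 p [A0 p [A0 p [Head [Head e] e]]]]]

2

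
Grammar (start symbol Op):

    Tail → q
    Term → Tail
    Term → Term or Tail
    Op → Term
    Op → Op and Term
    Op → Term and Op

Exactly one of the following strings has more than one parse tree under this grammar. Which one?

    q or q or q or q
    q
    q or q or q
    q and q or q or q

q or q or q or q: 1 tree
q: 1 tree
q or q or q: 1 tree
q and q or q or q: 2 trees

q and q or q or q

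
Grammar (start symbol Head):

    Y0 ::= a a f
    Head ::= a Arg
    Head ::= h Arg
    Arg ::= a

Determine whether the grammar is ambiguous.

(Y0 is unreachable from Head, so its rules don't affect L(Head).) Restricted to the reachable nonterminals, every rule has the form A → t or A → t B, and no two rules for the same A share a first terminal. The grammar encodes a DFA — one run per string.

Unambiguous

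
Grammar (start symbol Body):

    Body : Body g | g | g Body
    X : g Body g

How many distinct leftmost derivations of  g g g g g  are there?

16

Parse trees for g g g g g (showing first 6 of 16):
  [Body [Body [Body [Body [Body g] g] g] g] g]
  [Body [Body [Body [Body g [Body g]] g] g] g]
  [Body [Body [Body g [Body [Body g] g]] g] g]
  [Body [Body [Body g [Body g [Body g]]] g] g]
  [Body [Body g [Body [Body [Body g] g] g]] g]
  [Body [Body g [Body [Body g [Body g]] g]] g]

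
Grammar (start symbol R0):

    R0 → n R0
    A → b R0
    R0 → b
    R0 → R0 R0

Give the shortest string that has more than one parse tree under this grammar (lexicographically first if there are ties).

b b b

length 1: no string has ≥2 trees
length 2: no string has ≥2 trees
length 3: b b b has 2 parse trees

Two derivations of b b b:
  R0 ⇒ R0 R0 ⇒ b R0 ⇒ b R0 R0 ⇒ b b R0 ⇒ b b b
  R0 ⇒ R0 R0 ⇒ R0 R0 R0 ⇒ b R0 R0 ⇒ b b R0 ⇒ b b b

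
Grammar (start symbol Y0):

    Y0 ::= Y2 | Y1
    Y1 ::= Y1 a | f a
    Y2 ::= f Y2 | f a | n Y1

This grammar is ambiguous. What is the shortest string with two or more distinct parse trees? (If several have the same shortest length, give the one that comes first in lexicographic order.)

length 2: f a has 2 parse trees

Two derivations of f a:
  Y0 ⇒ Y2 ⇒ f a
  Y0 ⇒ Y1 ⇒ f a

f a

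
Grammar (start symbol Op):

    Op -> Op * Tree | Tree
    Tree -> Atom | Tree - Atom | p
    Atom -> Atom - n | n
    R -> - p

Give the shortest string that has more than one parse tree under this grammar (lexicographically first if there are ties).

length 1: no string has ≥2 trees
length 3: n - n has 2 parse trees

Two derivations of n - n:
  Op ⇒ Tree ⇒ Atom ⇒ Atom - n ⇒ n - n
  Op ⇒ Tree ⇒ Tree - Atom ⇒ Atom - Atom ⇒ n - Atom ⇒ n - n

n - n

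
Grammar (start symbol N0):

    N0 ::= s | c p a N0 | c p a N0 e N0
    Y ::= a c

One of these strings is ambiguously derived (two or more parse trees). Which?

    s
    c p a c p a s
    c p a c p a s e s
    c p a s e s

c p a c p a s e s

s: 1 tree
c p a c p a s: 1 tree
c p a c p a s e s: 2 trees
c p a s e s: 1 tree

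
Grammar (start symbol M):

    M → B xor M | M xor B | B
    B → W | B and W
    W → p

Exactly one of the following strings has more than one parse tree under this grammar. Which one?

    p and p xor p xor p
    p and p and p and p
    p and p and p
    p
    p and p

p and p xor p xor p

p and p xor p xor p: 4 trees
p and p and p and p: 1 tree
p and p and p: 1 tree
p: 1 tree
p and p: 1 tree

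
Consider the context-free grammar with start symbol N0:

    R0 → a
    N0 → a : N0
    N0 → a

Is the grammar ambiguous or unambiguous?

(R0 is unreachable from N0, so its rules don't affect L(N0).) Right-recursive list with a separator: after each atom, whether the separator follows determines the rule. One parse per string.

Unambiguous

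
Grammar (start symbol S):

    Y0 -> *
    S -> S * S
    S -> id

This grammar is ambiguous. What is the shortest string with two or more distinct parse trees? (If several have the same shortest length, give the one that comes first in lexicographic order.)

id * id * id

length 1: no string has ≥2 trees
length 3: no string has ≥2 trees
length 5: id * id * id has 2 parse trees

Two derivations of id * id * id:
  S ⇒ S * S ⇒ S * S * S ⇒ id * S * S ⇒ id * id * S ⇒ id * id * id
  S ⇒ S * S ⇒ id * S ⇒ id * S * S ⇒ id * id * S ⇒ id * id * id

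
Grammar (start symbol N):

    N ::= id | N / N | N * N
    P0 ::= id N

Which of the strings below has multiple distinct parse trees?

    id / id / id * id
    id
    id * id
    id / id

id / id / id * id

id / id / id * id: 5 trees
id: 1 tree
id * id: 1 tree
id / id: 1 tree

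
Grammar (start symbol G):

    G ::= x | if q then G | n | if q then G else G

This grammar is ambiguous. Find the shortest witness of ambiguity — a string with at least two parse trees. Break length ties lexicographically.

length 1: no string has ≥2 trees
length 4: no string has ≥2 trees
length 6: no string has ≥2 trees
length 7: no string has ≥2 trees
length 9: if q then if q then n else n has 2 parse trees

Two derivations of if q then if q then n else n:
  G ⇒ if q then G ⇒ if q then if q then G else G ⇒ if q then if q then n else G ⇒ if q then if q then n else n
  G ⇒ if q then G else G ⇒ if q then if q then G else G ⇒ if q then if q then n else G ⇒ if q then if q then n else n

if q then if q then n else n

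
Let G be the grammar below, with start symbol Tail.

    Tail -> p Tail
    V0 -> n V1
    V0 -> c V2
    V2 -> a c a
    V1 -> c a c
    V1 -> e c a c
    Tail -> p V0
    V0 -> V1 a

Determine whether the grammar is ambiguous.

Witness: p c a c a

Derivation 1: Tail ⇒ p V0 ⇒ p c V2 ⇒ p c a c a
Derivation 2: Tail ⇒ p V0 ⇒ p V1 a ⇒ p c a c a

Two distinct leftmost derivations for the same string.

Ambiguous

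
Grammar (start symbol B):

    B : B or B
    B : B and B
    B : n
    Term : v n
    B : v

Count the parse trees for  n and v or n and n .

5

Parse trees for n and v or n and n:
  [B [B [B n] and [B v]] or [B [B n] and [B n]]]
  [B [B n] and [B [B v] or [B [B n] and [B n]]]]
  [B [B n] and [B [B [B v] or [B n]] and [B n]]]
  [B [B [B [B n] and [B v]] or [B n]] and [B n]]
  [B [B [B n] and [B [B v] or [B n]]] and [B n]]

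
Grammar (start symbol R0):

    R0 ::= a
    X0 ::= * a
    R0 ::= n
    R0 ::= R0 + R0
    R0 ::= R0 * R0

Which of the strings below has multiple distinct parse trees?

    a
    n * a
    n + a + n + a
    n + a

n + a + n + a

a: 1 tree
n * a: 1 tree
n + a + n + a: 5 trees
n + a: 1 tree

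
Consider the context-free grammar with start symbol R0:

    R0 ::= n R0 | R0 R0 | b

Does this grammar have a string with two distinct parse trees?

Witness: b b b

Derivation 1: R0 ⇒ R0 R0 ⇒ R0 R0 R0 ⇒ b R0 R0 ⇒ b b R0 ⇒ b b b
Derivation 2: R0 ⇒ R0 R0 ⇒ b R0 ⇒ b R0 R0 ⇒ b b R0 ⇒ b b b

Two distinct leftmost derivations for the same string.

Ambiguous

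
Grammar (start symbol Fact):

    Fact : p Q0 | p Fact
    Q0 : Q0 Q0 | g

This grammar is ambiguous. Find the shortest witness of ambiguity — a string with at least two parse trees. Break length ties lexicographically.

p g g g

length 2: no string has ≥2 trees
length 3: no string has ≥2 trees
length 4: p g g g has 2 parse trees

Two derivations of p g g g:
  Fact ⇒ p Q0 ⇒ p Q0 Q0 ⇒ p Q0 Q0 Q0 ⇒ p g Q0 Q0 ⇒ p g g Q0 ⇒ p g g g
  Fact ⇒ p Q0 ⇒ p Q0 Q0 ⇒ p g Q0 ⇒ p g Q0 Q0 ⇒ p g g Q0 ⇒ p g g g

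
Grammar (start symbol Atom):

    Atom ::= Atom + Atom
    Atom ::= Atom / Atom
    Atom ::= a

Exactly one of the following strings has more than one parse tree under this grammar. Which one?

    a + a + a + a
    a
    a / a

a + a + a + a

a + a + a + a: 5 trees
a: 1 tree
a / a: 1 tree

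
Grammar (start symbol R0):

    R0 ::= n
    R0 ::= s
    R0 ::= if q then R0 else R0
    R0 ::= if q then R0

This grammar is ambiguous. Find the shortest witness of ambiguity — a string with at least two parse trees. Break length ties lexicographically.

if q then if q then n else n

length 1: no string has ≥2 trees
length 4: no string has ≥2 trees
length 6: no string has ≥2 trees
length 7: no string has ≥2 trees
length 9: if q then if q then n else n has 2 parse trees

Two derivations of if q then if q then n else n:
  R0 ⇒ if q then R0 else R0 ⇒ if q then if q then R0 else R0 ⇒ if q then if q then n else R0 ⇒ if q then if q then n else n
  R0 ⇒ if q then R0 ⇒ if q then if q then R0 else R0 ⇒ if q then if q then n else R0 ⇒ if q then if q then n else n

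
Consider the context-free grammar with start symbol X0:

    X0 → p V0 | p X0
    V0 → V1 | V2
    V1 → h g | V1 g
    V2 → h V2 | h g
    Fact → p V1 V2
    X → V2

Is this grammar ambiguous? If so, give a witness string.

Ambiguous

Witness: p h g

Derivation 1: X0 ⇒ p V0 ⇒ p V1 ⇒ p h g
Derivation 2: X0 ⇒ p V0 ⇒ p V2 ⇒ p h g

Two distinct leftmost derivations for the same string.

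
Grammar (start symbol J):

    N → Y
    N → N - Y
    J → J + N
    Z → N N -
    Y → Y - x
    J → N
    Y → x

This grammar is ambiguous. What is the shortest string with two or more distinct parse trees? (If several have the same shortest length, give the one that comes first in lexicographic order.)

x - x

length 1: no string has ≥2 trees
length 3: x - x has 2 parse trees

Two derivations of x - x:
  J ⇒ N ⇒ Y ⇒ Y - x ⇒ x - x
  J ⇒ N ⇒ N - Y ⇒ Y - Y ⇒ x - Y ⇒ x - x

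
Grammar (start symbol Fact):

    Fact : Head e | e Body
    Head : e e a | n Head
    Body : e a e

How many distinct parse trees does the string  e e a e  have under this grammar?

2

Parse trees for e e a e:
  [Fact [Head e e a] e]
  [Fact e [Body e a e]]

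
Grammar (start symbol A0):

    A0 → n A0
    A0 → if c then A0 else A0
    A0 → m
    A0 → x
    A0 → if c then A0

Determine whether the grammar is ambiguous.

Ambiguous

Witness: if c then if c then m else m

Derivation 1: A0 ⇒ if c then A0 else A0 ⇒ if c then if c then A0 else A0 ⇒ if c then if c then m else A0 ⇒ if c then if c then m else m
Derivation 2: A0 ⇒ if c then A0 ⇒ if c then if c then A0 else A0 ⇒ if c then if c then m else A0 ⇒ if c then if c then m else m

Two distinct leftmost derivations for the same string.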